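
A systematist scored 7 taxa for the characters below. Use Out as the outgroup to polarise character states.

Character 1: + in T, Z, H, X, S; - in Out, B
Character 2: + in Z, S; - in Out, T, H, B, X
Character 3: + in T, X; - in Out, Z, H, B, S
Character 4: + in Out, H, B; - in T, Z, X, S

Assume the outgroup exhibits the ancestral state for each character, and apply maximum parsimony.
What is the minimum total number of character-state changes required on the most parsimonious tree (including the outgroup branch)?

Character polarity is set by the outgroup: the derived state is whichever differs from the outgroup's state, so for Character 4 the derived state is '-', and for the remaining characters it is '+'.
Character 1: derived state '+' in H, S, T, X, and Z only — synapomorphy for {H, S, T, X, Z}.
Character 2: derived state '+' in S and Z only — synapomorphy for {S, Z}.
Only T and X show the derived state '+' for Character 3, supporting them as a clade.
Character 4 (derived state '-') is shared by S, T, X, and Z — a synapomorphy uniting that clade.
Most parsimonious ingroup topology: ((((T,X),(Z,S)),H),B).
Changes per character on this tree: Character 1: 1; Character 2: 1; Character 3: 1; Character 4: 1.
Total = 4.

4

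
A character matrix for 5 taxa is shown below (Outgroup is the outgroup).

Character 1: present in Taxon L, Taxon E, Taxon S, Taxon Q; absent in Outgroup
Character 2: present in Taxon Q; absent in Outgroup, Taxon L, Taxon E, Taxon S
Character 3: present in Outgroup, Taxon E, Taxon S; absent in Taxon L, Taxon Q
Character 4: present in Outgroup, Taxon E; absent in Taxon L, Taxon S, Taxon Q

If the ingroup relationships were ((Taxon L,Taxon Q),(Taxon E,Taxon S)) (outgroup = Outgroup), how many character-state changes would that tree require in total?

Map each character onto ((Taxon L,Taxon Q),(Taxon E,Taxon S)) (rooted by Outgroup) and count the minimum state changes it requires (Fitch parsimony):
Character 1: 1; Character 2: 1; Character 3: 1; Character 4: 2.
Total tree length = 5.

5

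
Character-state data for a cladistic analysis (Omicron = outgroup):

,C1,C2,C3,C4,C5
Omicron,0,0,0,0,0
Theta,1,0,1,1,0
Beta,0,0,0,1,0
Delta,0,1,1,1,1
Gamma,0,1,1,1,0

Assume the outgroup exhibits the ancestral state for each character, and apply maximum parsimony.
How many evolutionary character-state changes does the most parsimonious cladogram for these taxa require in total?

5

The outgroup has state '0' for every character, so '1' is the derived state throughout.
C1 (derived state '1') is unique to Theta (autapomorphy; uninformative for grouping).
Only Delta and Gamma show the derived state '1' for C2, supporting them as a clade.
C3 (derived state '1') is shared by Delta, Gamma, and Theta — a synapomorphy uniting that clade.
All ingroup taxa share the derived state '1' for C4; it defines the ingroup but does not resolve relationships within it.
C5: derived state '1' in Delta only — an autapomorphy, so it tells us nothing about relationships among taxa.
Most parsimonious ingroup topology: ((Theta,(Delta,Gamma)),Beta).
Changes per character on this tree: C1: 1; C2: 1; C3: 1; C4: 1; C5: 1.
Total = 5.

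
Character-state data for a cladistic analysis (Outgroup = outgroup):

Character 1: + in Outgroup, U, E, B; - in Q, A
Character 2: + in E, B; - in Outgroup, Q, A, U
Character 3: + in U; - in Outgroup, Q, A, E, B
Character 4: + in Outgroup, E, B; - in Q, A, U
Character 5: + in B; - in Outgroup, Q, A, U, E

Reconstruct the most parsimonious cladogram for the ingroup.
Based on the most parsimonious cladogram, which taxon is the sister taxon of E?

Character polarity is set by the outgroup: the derived state is whichever differs from the outgroup's state, so for Character 1, Character 4 the derived state is '-', and for the remaining characters it is '+'.
Character 1 (derived state '-') is shared by A and Q — a synapomorphy uniting that clade.
Only B and E show the derived state '+' for Character 2, supporting them as a clade.
Character 3 (derived state '+') is unique to U (autapomorphy; uninformative for grouping).
Only A, Q, and U show the derived state '-' for Character 4, supporting them as a clade.
Character 5: derived state '+' in B only — an autapomorphy, so it tells us nothing about relationships among taxa.
Most parsimonious ingroup topology: (((Q,A),U),(E,B)).
E and B form a cherry on this tree, so they are sister taxa.

B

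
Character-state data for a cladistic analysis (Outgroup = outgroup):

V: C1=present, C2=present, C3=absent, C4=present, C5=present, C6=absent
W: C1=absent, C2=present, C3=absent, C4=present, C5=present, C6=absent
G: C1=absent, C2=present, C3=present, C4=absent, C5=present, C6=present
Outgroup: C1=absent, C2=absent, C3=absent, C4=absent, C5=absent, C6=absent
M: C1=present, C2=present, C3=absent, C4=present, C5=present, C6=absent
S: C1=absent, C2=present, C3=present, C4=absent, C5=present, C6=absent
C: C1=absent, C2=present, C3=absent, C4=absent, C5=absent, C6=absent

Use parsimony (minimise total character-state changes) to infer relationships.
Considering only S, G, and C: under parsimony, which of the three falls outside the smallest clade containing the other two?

C

The outgroup has state 'absent' for every character, so 'present' is the derived state throughout.
C1: derived state 'present' in M and V only — synapomorphy for {M, V}.
All ingroup taxa share the derived state 'present' for C2; it defines the ingroup but does not resolve relationships within it.
C3 (derived state 'present') is shared by G and S — a synapomorphy uniting that clade.
C4 (derived state 'present') is shared by M, V, and W — a synapomorphy uniting that clade.
C5 (derived state 'present') is shared by G, M, S, V, and W — a synapomorphy uniting that clade.
C6 (derived state 'present') is unique to G (autapomorphy; uninformative for grouping).
Most parsimonious ingroup topology: ((((V,M),W),(G,S)),C).
S and G share a more recent common ancestor with each other than either does with C, so C is the least closely related of the three.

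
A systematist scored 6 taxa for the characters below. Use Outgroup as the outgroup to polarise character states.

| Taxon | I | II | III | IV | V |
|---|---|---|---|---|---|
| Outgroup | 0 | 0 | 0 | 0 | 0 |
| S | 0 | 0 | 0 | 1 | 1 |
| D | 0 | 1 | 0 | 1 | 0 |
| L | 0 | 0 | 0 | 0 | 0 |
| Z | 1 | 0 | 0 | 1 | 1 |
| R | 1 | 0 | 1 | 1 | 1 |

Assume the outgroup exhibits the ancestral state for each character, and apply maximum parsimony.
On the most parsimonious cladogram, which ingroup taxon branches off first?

The outgroup has state '0' for every character, so '1' is the derived state throughout.
I: derived state '1' in R and Z only — synapomorphy for {R, Z}.
II (derived state '1') is unique to D (autapomorphy; uninformative for grouping).
III (derived state '1') is unique to R (autapomorphy; uninformative for grouping).
Only D, R, S, and Z show the derived state '1' for IV, supporting them as a clade.
Only R, S, and Z show the derived state '1' for V, supporting them as a clade.
Most parsimonious ingroup topology: (((S,(Z,R)),D),L).
L is sister to the clade containing all other ingroup taxa, so it is the earliest-diverging (most basal) ingroup lineage.

L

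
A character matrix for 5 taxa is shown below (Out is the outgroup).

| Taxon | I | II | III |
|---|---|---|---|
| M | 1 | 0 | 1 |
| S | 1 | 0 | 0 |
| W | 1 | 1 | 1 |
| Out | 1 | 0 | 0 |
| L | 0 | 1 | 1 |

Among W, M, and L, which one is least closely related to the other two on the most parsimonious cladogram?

Character polarity is set by the outgroup: the derived state is whichever differs from the outgroup's state, so for I the derived state is '0', and for the remaining characters it is '1'.
I (derived state '0') is unique to L (autapomorphy; uninformative for grouping).
II (derived state '1') is shared by L and W — a synapomorphy uniting that clade.
III (derived state '1') is shared by L, M, and W — a synapomorphy uniting that clade.
Most parsimonious ingroup topology: (S,((W,L),M)).
L and W share a more recent common ancestor with each other than either does with M, so M is the least closely related of the three.

M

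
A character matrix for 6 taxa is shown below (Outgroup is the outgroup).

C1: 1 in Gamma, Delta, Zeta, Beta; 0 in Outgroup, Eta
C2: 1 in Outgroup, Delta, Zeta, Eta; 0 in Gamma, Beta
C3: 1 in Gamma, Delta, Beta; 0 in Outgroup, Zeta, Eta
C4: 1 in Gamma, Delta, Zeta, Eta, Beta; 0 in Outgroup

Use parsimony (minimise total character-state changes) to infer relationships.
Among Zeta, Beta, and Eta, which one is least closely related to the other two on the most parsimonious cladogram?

Character polarity is set by the outgroup: the derived state is whichever differs from the outgroup's state, so for C2 the derived state is '0', and for the remaining characters it is '1'.
Only Beta, Delta, Gamma, and Zeta show the derived state '1' for C1, supporting them as a clade.
Only Beta and Gamma show the derived state '0' for C2, supporting them as a clade.
C3 (derived state '1') is shared by Beta, Delta, and Gamma — a synapomorphy uniting that clade.
C4 (derived state '1') is shared by all ingroup taxa — unites the whole ingroup.
Most parsimonious ingroup topology: ((((Gamma,Beta),Delta),Zeta),Eta).
Zeta and Beta share a more recent common ancestor with each other than either does with Eta, so Eta is the least closely related of the three.

Eta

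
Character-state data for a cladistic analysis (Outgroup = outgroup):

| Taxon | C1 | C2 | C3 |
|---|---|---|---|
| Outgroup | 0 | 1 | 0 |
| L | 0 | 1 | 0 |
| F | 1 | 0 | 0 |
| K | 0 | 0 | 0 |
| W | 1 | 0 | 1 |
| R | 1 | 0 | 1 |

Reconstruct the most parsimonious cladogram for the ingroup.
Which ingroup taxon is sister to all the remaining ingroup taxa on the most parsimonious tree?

L

Character polarity is set by the outgroup: the derived state is whichever differs from the outgroup's state, so for C2 the derived state is '0', and for the remaining characters it is '1'.
C1 (derived state '1') is shared by F, R, and W — a synapomorphy uniting that clade.
Only F, K, R, and W show the derived state '0' for C2, supporting them as a clade.
Only R and W show the derived state '1' for C3, supporting them as a clade.
Most parsimonious ingroup topology: (L,((F,(W,R)),K)).
L is sister to the clade containing all other ingroup taxa, so it is the earliest-diverging (most basal) ingroup lineage.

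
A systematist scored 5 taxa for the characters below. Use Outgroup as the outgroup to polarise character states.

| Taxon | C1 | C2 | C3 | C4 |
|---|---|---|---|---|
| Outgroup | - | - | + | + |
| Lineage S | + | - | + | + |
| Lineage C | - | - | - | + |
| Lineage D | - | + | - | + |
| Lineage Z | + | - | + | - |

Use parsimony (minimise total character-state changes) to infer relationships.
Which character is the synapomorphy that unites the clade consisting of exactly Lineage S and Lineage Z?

C1

Character polarity is set by the outgroup: the derived state is whichever differs from the outgroup's state, so for C3, C4 the derived state is '-', and for the remaining characters it is '+'.
C1: derived state '+' in Lineage S and Lineage Z only — synapomorphy for {Lineage S, Lineage Z}.
C2 (derived state '+') is unique to Lineage D (autapomorphy; uninformative for grouping).
Only Lineage C and Lineage D show the derived state '-' for C3, supporting them as a clade.
C4: derived state '-' in Lineage Z only — an autapomorphy, so it tells us nothing about relationships among taxa.
Most parsimonious ingroup topology: ((Lineage S,Lineage Z),(Lineage C,Lineage D)).
The clade {Lineage S, Lineage Z} is supported by C1: its derived state '+' occurs in exactly those taxa and in no other taxon (including the outgroup).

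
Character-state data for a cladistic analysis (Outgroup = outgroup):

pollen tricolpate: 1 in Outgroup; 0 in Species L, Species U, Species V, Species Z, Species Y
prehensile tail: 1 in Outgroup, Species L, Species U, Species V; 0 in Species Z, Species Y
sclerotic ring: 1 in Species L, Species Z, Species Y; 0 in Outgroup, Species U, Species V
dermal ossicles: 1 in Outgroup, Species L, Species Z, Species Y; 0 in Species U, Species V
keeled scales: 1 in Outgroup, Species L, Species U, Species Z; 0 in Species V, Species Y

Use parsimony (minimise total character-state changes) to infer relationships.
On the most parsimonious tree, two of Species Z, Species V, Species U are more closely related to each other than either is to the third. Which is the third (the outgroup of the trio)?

Character polarity is set by the outgroup: the derived state is whichever differs from the outgroup's state, so for pollen tricolpate, prehensile tail, dermal ossicles, keeled scales the derived state is '0', and for the remaining characters it is '1'.
All ingroup taxa share the derived state '0' for pollen tricolpate; it defines the ingroup but does not resolve relationships within it.
prehensile tail (derived state '0') is shared by Species Y and Species Z — a synapomorphy uniting that clade.
sclerotic ring (derived state '1') is shared by Species L, Species Y, and Species Z — a synapomorphy uniting that clade.
Only Species U and Species V show the derived state '0' for dermal ossicles, supporting them as a clade.
keeled scales (state '0') occurs in Species V and Species Y but conflicts with the nesting implied by the other characters — most parsimoniously interpreted as homoplasy.
Most parsimonious ingroup topology: ((Species L,(Species Z,Species Y)),(Species U,Species V)).
Species U and Species V share a more recent common ancestor with each other than either does with Species Z, so Species Z is the least closely related of the three.

Species Z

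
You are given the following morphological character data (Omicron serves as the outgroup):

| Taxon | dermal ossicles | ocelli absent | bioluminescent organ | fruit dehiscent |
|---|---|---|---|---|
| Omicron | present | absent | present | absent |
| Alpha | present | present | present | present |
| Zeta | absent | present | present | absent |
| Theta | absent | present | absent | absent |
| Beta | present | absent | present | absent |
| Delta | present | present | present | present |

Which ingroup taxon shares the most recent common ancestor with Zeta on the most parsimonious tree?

Character polarity is set by the outgroup: the derived state is whichever differs from the outgroup's state, so for dermal ossicles, bioluminescent organ the derived state is 'absent', and for the remaining characters it is 'present'.
dermal ossicles (derived state 'absent') is shared by Theta and Zeta — a synapomorphy uniting that clade.
ocelli absent (derived state 'present') is shared by Alpha, Delta, Theta, and Zeta — a synapomorphy uniting that clade.
bioluminescent organ (derived state 'absent') is unique to Theta (autapomorphy; uninformative for grouping).
fruit dehiscent: derived state 'present' in Alpha and Delta only — synapomorphy for {Alpha, Delta}.
Most parsimonious ingroup topology: (((Alpha,Delta),(Zeta,Theta)),Beta).
Zeta and Theta form a cherry on this tree, so they are sister taxa.

Theta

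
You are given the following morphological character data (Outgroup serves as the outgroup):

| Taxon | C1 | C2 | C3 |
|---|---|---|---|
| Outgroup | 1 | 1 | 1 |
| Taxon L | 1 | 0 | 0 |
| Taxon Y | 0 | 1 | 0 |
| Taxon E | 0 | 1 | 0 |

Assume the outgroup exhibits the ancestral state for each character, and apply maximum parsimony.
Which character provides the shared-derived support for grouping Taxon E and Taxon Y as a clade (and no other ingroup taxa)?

The outgroup has state '1' for every character, so '0' is the derived state throughout.
C1 (derived state '0') is shared by Taxon E and Taxon Y — a synapomorphy uniting that clade.
C2 (derived state '0') is unique to Taxon L (autapomorphy; uninformative for grouping).
C3 (derived state '0') is shared by all ingroup taxa — unites the whole ingroup.
Most parsimonious ingroup topology: (Taxon L,(Taxon Y,Taxon E)).
The clade {Taxon E, Taxon Y} is supported by C1: its derived state '0' occurs in exactly those taxa and in no other taxon (including the outgroup).

C1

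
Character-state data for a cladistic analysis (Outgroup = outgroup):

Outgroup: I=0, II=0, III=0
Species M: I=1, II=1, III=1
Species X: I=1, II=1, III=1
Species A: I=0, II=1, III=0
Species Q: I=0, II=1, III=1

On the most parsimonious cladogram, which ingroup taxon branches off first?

Species A

The outgroup has state '0' for every character, so '1' is the derived state throughout.
I: derived state '1' in Species M and Species X only — synapomorphy for {Species M, Species X}.
All ingroup taxa share the derived state '1' for II; it defines the ingroup but does not resolve relationships within it.
III: derived state '1' in Species M, Species Q, and Species X only — synapomorphy for {Species M, Species Q, Species X}.
Most parsimonious ingroup topology: (((Species M,Species X),Species Q),Species A).
Species A is sister to the clade containing all other ingroup taxa, so it is the earliest-diverging (most basal) ingroup lineage.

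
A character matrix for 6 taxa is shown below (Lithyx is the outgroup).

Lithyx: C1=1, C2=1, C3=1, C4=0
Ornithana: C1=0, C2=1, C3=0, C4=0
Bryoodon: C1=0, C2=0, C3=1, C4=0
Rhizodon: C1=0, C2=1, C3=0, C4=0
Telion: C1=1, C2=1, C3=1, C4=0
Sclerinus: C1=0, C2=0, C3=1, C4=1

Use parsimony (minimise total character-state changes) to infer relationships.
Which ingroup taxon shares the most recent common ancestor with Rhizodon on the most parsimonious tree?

Ornithana

Character polarity is set by the outgroup: the derived state is whichever differs from the outgroup's state, so for C1, C2, C3 the derived state is '0', and for the remaining characters it is '1'.
Only Bryoodon, Ornithana, Rhizodon, and Sclerinus show the derived state '0' for C1, supporting them as a clade.
C2: derived state '0' in Bryoodon and Sclerinus only — synapomorphy for {Bryoodon, Sclerinus}.
Only Ornithana and Rhizodon show the derived state '0' for C3, supporting them as a clade.
C4 (derived state '1') is unique to Sclerinus (autapomorphy; uninformative for grouping).
Most parsimonious ingroup topology: (((Ornithana,Rhizodon),(Bryoodon,Sclerinus)),Telion).
Rhizodon and Ornithana form a cherry on this tree, so they are sister taxa.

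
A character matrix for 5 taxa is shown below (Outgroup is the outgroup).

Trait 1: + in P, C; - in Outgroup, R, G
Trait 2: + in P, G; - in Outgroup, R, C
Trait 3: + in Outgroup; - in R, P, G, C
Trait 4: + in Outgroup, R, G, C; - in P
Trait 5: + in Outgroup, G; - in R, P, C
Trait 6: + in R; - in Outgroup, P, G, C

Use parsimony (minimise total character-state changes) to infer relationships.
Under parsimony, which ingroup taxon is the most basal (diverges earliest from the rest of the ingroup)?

Character polarity is set by the outgroup: the derived state is whichever differs from the outgroup's state, so for Trait 3, Trait 4, Trait 5 the derived state is '-', and for the remaining characters it is '+'.
Trait 1: derived state '+' in C and P only — synapomorphy for {C, P}.
Trait 2 groups G and P, which is incompatible with the clades supported by the remaining characters; treating it as convergent (homoplasy) costs fewer steps than any alternative tree.
All ingroup taxa share the derived state '-' for Trait 3; it defines the ingroup but does not resolve relationships within it.
Trait 4 (derived state '-') is unique to P (autapomorphy; uninformative for grouping).
Trait 5: derived state '-' in C, P, and R only — synapomorphy for {C, P, R}.
Trait 6: derived state '+' in R only — an autapomorphy, so it tells us nothing about relationships among taxa.
Most parsimonious ingroup topology: ((R,(P,C)),G).
G is sister to the clade containing all other ingroup taxa, so it is the earliest-diverging (most basal) ingroup lineage.

G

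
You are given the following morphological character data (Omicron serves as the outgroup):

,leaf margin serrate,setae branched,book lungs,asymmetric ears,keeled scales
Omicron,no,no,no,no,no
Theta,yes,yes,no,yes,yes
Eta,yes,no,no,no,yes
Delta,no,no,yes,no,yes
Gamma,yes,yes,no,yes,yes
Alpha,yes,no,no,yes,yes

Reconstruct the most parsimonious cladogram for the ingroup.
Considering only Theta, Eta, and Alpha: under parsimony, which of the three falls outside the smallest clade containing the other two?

Eta

The outgroup has state 'no' for every character, so 'yes' is the derived state throughout.
leaf margin serrate: derived state 'yes' in Alpha, Eta, Gamma, and Theta only — synapomorphy for {Alpha, Eta, Gamma, Theta}.
Only Gamma and Theta show the derived state 'yes' for setae branched, supporting them as a clade.
book lungs (derived state 'yes') is unique to Delta (autapomorphy; uninformative for grouping).
asymmetric ears (derived state 'yes') is shared by Alpha, Gamma, and Theta — a synapomorphy uniting that clade.
keeled scales (derived state 'yes') is shared by all ingroup taxa — unites the whole ingroup.
Most parsimonious ingroup topology: ((((Theta,Gamma),Alpha),Eta),Delta).
Alpha and Theta share a more recent common ancestor with each other than either does with Eta, so Eta is the least closely related of the three.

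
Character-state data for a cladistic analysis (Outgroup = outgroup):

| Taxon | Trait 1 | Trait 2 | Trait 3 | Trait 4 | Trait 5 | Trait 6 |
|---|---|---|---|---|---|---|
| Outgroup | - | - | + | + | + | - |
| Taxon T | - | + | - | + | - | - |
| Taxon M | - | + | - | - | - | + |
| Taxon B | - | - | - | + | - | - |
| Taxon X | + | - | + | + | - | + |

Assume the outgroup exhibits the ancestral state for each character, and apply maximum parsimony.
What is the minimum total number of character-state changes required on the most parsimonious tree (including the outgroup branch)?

7

Character polarity is set by the outgroup: the derived state is whichever differs from the outgroup's state, so for Trait 3, Trait 4, Trait 5 the derived state is '-', and for the remaining characters it is '+'.
Trait 1: derived state '+' in Taxon X only — an autapomorphy, so it tells us nothing about relationships among taxa.
Trait 2 (derived state '+') is shared by Taxon M and Taxon T — a synapomorphy uniting that clade.
Trait 3 (derived state '-') is shared by Taxon B, Taxon M, and Taxon T — a synapomorphy uniting that clade.
Trait 4: derived state '-' in Taxon M only — an autapomorphy, so it tells us nothing about relationships among taxa.
Trait 5 (derived state '-') is shared by all ingroup taxa — unites the whole ingroup.
Trait 6 (state '+') occurs in Taxon M and Taxon X but conflicts with the nesting implied by the other characters — most parsimoniously interpreted as homoplasy.
Most parsimonious ingroup topology: (((Taxon T,Taxon M),Taxon B),Taxon X).
Changes per character on this tree: Trait 1: 1; Trait 2: 1; Trait 3: 1; Trait 4: 1; Trait 5: 1; Trait 6: 2.
Total = 7.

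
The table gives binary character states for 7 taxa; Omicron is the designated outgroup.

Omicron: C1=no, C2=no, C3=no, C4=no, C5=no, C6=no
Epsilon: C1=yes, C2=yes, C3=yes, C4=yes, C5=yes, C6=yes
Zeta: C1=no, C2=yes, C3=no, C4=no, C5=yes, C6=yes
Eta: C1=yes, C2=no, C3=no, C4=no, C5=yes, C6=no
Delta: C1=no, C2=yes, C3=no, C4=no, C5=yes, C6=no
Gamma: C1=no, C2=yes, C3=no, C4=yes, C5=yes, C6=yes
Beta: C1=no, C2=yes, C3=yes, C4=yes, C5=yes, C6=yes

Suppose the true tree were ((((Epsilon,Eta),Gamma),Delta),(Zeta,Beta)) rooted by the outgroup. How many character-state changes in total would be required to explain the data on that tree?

12

Map each character onto ((((Epsilon,Eta),Gamma),Delta),(Zeta,Beta)) (rooted by Omicron) and count the minimum state changes it requires (Fitch parsimony):
C1: 1; C2: 2; C3: 2; C4: 3; C5: 1; C6: 3.
Total tree length = 12.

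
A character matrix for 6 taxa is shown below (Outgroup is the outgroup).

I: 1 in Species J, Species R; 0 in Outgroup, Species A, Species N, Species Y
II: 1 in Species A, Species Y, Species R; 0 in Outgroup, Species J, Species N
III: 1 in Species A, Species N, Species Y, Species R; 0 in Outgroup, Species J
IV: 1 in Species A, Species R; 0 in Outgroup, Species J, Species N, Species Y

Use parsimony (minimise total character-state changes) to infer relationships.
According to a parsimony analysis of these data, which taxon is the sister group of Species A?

The outgroup has state '0' for every character, so '1' is the derived state throughout.
I (state '1') occurs in Species J and Species R but conflicts with the nesting implied by the other characters — most parsimoniously interpreted as homoplasy.
Only Species A, Species R, and Species Y show the derived state '1' for II, supporting them as a clade.
III: derived state '1' in Species A, Species N, Species R, and Species Y only — synapomorphy for {Species A, Species N, Species R, Species Y}.
Only Species A and Species R show the derived state '1' for IV, supporting them as a clade.
Most parsimonious ingroup topology: ((((Species A,Species R),Species Y),Species N),Species J).
Species A and Species R form a cherry on this tree, so they are sister taxa.

Species R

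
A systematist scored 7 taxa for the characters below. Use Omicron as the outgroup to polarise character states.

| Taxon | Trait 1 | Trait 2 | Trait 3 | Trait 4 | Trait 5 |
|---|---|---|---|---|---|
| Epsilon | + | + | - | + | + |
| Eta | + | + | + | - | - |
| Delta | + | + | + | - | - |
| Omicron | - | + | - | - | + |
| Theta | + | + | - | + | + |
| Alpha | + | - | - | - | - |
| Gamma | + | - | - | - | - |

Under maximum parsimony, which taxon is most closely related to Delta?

Character polarity is set by the outgroup: the derived state is whichever differs from the outgroup's state, so for Trait 2, Trait 5 the derived state is '-', and for the remaining characters it is '+'.
All ingroup taxa share the derived state '+' for Trait 1; it defines the ingroup but does not resolve relationships within it.
Only Alpha and Gamma show the derived state '-' for Trait 2, supporting them as a clade.
Trait 3 (derived state '+') is shared by Delta and Eta — a synapomorphy uniting that clade.
Trait 4: derived state '+' in Epsilon and Theta only — synapomorphy for {Epsilon, Theta}.
Trait 5: derived state '-' in Alpha, Delta, Eta, and Gamma only — synapomorphy for {Alpha, Delta, Eta, Gamma}.
Most parsimonious ingroup topology: (((Alpha,Gamma),(Eta,Delta)),(Theta,Epsilon)).
Delta and Eta form a cherry on this tree, so they are sister taxa.

Eta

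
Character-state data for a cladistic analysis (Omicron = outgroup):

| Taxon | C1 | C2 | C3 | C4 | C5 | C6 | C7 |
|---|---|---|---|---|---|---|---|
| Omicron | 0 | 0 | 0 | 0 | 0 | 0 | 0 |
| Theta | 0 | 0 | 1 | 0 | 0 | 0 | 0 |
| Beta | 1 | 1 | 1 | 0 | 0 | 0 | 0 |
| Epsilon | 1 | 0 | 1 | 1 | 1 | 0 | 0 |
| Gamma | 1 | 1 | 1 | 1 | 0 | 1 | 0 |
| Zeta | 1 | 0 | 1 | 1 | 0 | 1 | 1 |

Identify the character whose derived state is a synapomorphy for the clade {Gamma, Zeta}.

C6

The outgroup has state '0' for every character, so '1' is the derived state throughout.
C1 (derived state '1') is shared by Beta, Epsilon, Gamma, and Zeta — a synapomorphy uniting that clade.
C2 (state '1') occurs in Beta and Gamma but conflicts with the nesting implied by the other characters — most parsimoniously interpreted as homoplasy.
All ingroup taxa share the derived state '1' for C3; it defines the ingroup but does not resolve relationships within it.
C4: derived state '1' in Epsilon, Gamma, and Zeta only — synapomorphy for {Epsilon, Gamma, Zeta}.
C5 (derived state '1') is unique to Epsilon (autapomorphy; uninformative for grouping).
C6: derived state '1' in Gamma and Zeta only — synapomorphy for {Gamma, Zeta}.
C7: derived state '1' in Zeta only — an autapomorphy, so it tells us nothing about relationships among taxa.
Most parsimonious ingroup topology: (Theta,(Beta,(Epsilon,(Gamma,Zeta)))).
The clade {Gamma, Zeta} is supported by C6: its derived state '1' occurs in exactly those taxa and in no other taxon (including the outgroup).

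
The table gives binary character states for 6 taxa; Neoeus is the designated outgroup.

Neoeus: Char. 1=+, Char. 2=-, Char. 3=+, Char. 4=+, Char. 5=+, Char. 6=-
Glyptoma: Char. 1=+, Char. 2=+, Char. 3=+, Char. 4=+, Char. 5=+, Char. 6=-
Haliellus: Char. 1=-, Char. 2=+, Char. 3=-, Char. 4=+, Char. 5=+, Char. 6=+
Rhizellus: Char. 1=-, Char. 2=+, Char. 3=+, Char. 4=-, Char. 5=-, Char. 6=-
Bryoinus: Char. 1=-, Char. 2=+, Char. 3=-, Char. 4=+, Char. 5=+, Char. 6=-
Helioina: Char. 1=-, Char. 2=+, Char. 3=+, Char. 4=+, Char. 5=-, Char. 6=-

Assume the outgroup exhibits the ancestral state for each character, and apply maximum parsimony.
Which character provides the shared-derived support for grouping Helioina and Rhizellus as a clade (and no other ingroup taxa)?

Char. 5

Character polarity is set by the outgroup: the derived state is whichever differs from the outgroup's state, so for Char. 1, Char. 3, Char. 4, Char. 5 the derived state is '-', and for the remaining characters it is '+'.
Char. 1: derived state '-' in Bryoinus, Haliellus, Helioina, and Rhizellus only — synapomorphy for {Bryoinus, Haliellus, Helioina, Rhizellus}.
All ingroup taxa share the derived state '+' for Char. 2; it defines the ingroup but does not resolve relationships within it.
Char. 3: derived state '-' in Bryoinus and Haliellus only — synapomorphy for {Bryoinus, Haliellus}.
Char. 4 (derived state '-') is unique to Rhizellus (autapomorphy; uninformative for grouping).
Only Helioina and Rhizellus show the derived state '-' for Char. 5, supporting them as a clade.
Char. 6 (derived state '+') is unique to Haliellus (autapomorphy; uninformative for grouping).
Most parsimonious ingroup topology: (Glyptoma,((Haliellus,Bryoinus),(Rhizellus,Helioina))).
The clade {Helioina, Rhizellus} is supported by Char. 5: its derived state '-' occurs in exactly those taxa and in no other taxon (including the outgroup).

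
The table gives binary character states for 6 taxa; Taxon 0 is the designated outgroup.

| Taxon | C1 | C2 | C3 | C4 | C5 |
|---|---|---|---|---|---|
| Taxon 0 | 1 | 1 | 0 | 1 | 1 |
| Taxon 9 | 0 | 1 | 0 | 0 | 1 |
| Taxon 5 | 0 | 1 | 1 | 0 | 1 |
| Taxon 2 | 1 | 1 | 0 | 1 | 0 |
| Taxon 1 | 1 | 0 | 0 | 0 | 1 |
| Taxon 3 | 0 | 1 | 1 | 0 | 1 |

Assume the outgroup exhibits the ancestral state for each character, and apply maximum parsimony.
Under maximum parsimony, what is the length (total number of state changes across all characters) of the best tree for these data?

Character polarity is set by the outgroup: the derived state is whichever differs from the outgroup's state, so for C1, C2, C4, C5 the derived state is '0', and for the remaining characters it is '1'.
C1: derived state '0' in Taxon 3, Taxon 5, and Taxon 9 only — synapomorphy for {Taxon 3, Taxon 5, Taxon 9}.
C2 (derived state '0') is unique to Taxon 1 (autapomorphy; uninformative for grouping).
Only Taxon 3 and Taxon 5 show the derived state '1' for C3, supporting them as a clade.
C4: derived state '0' in Taxon 1, Taxon 3, Taxon 5, and Taxon 9 only — synapomorphy for {Taxon 1, Taxon 3, Taxon 5, Taxon 9}.
C5 (derived state '0') is unique to Taxon 2 (autapomorphy; uninformative for grouping).
Most parsimonious ingroup topology: (((Taxon 9,(Taxon 5,Taxon 3)),Taxon 1),Taxon 2).
Changes per character on this tree: C1: 1; C2: 1; C3: 1; C4: 1; C5: 1.
Total = 5.

5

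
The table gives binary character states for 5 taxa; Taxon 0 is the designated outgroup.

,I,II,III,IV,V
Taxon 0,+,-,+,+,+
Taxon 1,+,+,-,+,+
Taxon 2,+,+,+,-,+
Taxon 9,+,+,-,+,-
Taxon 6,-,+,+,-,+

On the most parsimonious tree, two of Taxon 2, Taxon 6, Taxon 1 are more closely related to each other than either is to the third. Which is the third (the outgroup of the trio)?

Taxon 1

Character polarity is set by the outgroup: the derived state is whichever differs from the outgroup's state, so for I, III, IV, V the derived state is '-', and for the remaining characters it is '+'.
I (derived state '-') is unique to Taxon 6 (autapomorphy; uninformative for grouping).
II (derived state '+') is shared by all ingroup taxa — unites the whole ingroup.
III: derived state '-' in Taxon 1 and Taxon 9 only — synapomorphy for {Taxon 1, Taxon 9}.
IV: derived state '-' in Taxon 2 and Taxon 6 only — synapomorphy for {Taxon 2, Taxon 6}.
V: derived state '-' in Taxon 9 only — an autapomorphy, so it tells us nothing about relationships among taxa.
Most parsimonious ingroup topology: ((Taxon 1,Taxon 9),(Taxon 2,Taxon 6)).
Taxon 6 and Taxon 2 share a more recent common ancestor with each other than either does with Taxon 1, so Taxon 1 is the least closely related of the three.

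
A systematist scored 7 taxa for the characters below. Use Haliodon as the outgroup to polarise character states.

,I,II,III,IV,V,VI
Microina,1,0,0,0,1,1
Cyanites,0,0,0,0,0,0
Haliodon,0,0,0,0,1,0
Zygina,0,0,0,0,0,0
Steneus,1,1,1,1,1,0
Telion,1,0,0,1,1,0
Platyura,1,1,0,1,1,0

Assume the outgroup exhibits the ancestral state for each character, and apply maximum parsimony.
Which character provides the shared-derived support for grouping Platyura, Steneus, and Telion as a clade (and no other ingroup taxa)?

Character polarity is set by the outgroup: the derived state is whichever differs from the outgroup's state, so for V the derived state is '0', and for the remaining characters it is '1'.
I: derived state '1' in Microina, Platyura, Steneus, and Telion only — synapomorphy for {Microina, Platyura, Steneus, Telion}.
II (derived state '1') is shared by Platyura and Steneus — a synapomorphy uniting that clade.
III (derived state '1') is unique to Steneus (autapomorphy; uninformative for grouping).
Only Platyura, Steneus, and Telion show the derived state '1' for IV, supporting them as a clade.
V: derived state '0' in Cyanites and Zygina only — synapomorphy for {Cyanites, Zygina}.
VI: derived state '1' in Microina only — an autapomorphy, so it tells us nothing about relationships among taxa.
Most parsimonious ingroup topology: ((Zygina,Cyanites),((Telion,(Steneus,Platyura)),Microina)).
The clade {Platyura, Steneus, Telion} is supported by IV: its derived state '1' occurs in exactly those taxa and in no other taxon (including the outgroup).

IV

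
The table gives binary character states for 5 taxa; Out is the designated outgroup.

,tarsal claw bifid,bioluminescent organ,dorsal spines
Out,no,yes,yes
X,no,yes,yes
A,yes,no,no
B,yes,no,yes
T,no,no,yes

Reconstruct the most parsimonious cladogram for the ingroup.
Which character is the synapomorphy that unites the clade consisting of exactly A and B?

Character polarity is set by the outgroup: the derived state is whichever differs from the outgroup's state, so for bioluminescent organ, dorsal spines the derived state is 'no', and for the remaining characters it is 'yes'.
tarsal claw bifid (derived state 'yes') is shared by A and B — a synapomorphy uniting that clade.
bioluminescent organ: derived state 'no' in A, B, and T only — synapomorphy for {A, B, T}.
dorsal spines: derived state 'no' in A only — an autapomorphy, so it tells us nothing about relationships among taxa.
Most parsimonious ingroup topology: (X,((A,B),T)).
The clade {A, B} is supported by tarsal claw bifid: its derived state 'yes' occurs in exactly those taxa and in no other taxon (including the outgroup).

tarsal claw bifid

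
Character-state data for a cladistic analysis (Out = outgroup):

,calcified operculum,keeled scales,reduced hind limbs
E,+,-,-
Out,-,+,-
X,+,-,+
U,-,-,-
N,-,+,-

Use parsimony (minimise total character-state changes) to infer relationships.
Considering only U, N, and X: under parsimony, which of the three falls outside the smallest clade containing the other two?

Character polarity is set by the outgroup: the derived state is whichever differs from the outgroup's state, so for keeled scales the derived state is '-', and for the remaining characters it is '+'.
calcified operculum (derived state '+') is shared by E and X — a synapomorphy uniting that clade.
keeled scales (derived state '-') is shared by E, U, and X — a synapomorphy uniting that clade.
reduced hind limbs (derived state '+') is unique to X (autapomorphy; uninformative for grouping).
Most parsimonious ingroup topology: (N,((X,E),U)).
X and U share a more recent common ancestor with each other than either does with N, so N is the least closely related of the three.

N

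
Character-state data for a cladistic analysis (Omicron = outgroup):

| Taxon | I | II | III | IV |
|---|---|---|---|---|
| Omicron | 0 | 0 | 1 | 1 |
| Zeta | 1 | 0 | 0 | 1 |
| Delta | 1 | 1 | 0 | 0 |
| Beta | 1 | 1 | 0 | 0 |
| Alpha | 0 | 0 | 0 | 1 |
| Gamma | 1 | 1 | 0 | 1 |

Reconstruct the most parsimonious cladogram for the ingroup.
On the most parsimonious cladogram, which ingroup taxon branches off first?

Alpha

Character polarity is set by the outgroup: the derived state is whichever differs from the outgroup's state, so for III, IV the derived state is '0', and for the remaining characters it is '1'.
Only Beta, Delta, Gamma, and Zeta show the derived state '1' for I, supporting them as a clade.
II: derived state '1' in Beta, Delta, and Gamma only — synapomorphy for {Beta, Delta, Gamma}.
All ingroup taxa share the derived state '0' for III; it defines the ingroup but does not resolve relationships within it.
IV (derived state '0') is shared by Beta and Delta — a synapomorphy uniting that clade.
Most parsimonious ingroup topology: ((Zeta,((Delta,Beta),Gamma)),Alpha).
Alpha is sister to the clade containing all other ingroup taxa, so it is the earliest-diverging (most basal) ingroup lineage.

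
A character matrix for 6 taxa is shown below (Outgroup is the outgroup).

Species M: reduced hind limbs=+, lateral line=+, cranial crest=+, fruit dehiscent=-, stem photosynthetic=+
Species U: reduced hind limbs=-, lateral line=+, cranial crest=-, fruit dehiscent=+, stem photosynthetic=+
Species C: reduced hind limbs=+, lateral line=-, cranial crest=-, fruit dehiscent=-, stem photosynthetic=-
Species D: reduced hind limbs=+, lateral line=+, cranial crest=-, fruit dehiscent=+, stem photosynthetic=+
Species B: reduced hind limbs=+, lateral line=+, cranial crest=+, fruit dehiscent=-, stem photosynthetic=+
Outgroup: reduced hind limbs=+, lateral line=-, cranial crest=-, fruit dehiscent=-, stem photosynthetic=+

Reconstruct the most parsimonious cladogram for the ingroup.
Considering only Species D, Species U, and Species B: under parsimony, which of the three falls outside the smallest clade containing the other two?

Species B

Character polarity is set by the outgroup: the derived state is whichever differs from the outgroup's state, so for reduced hind limbs, stem photosynthetic the derived state is '-', and for the remaining characters it is '+'.
reduced hind limbs: derived state '-' in Species U only — an autapomorphy, so it tells us nothing about relationships among taxa.
lateral line (derived state '+') is shared by Species B, Species D, Species M, and Species U — a synapomorphy uniting that clade.
cranial crest (derived state '+') is shared by Species B and Species M — a synapomorphy uniting that clade.
Only Species D and Species U show the derived state '+' for fruit dehiscent, supporting them as a clade.
stem photosynthetic (derived state '-') is unique to Species C (autapomorphy; uninformative for grouping).
Most parsimonious ingroup topology: (((Species U,Species D),(Species B,Species M)),Species C).
Species D and Species U share a more recent common ancestor with each other than either does with Species B, so Species B is the least closely related of the three.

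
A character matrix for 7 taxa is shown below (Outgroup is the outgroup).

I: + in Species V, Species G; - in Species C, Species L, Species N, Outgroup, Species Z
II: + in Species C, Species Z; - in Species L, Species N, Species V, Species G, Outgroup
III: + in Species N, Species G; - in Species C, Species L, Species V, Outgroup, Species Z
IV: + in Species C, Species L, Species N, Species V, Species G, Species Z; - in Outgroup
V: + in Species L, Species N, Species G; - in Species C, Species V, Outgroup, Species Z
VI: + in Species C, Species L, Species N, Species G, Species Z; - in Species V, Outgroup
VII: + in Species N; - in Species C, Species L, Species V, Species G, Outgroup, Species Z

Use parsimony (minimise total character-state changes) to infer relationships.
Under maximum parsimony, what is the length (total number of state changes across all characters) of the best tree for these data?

The outgroup has state '-' for every character, so '+' is the derived state throughout.
I groups Species G and Species V, which is incompatible with the clades supported by the remaining characters; treating it as convergent (homoplasy) costs fewer steps than any alternative tree.
II: derived state '+' in Species C and Species Z only — synapomorphy for {Species C, Species Z}.
Only Species G and Species N show the derived state '+' for III, supporting them as a clade.
IV (derived state '+') is shared by all ingroup taxa — unites the whole ingroup.
V (derived state '+') is shared by Species G, Species L, and Species N — a synapomorphy uniting that clade.
VI (derived state '+') is shared by Species C, Species G, Species L, Species N, and Species Z — a synapomorphy uniting that clade.
VII: derived state '+' in Species N only — an autapomorphy, so it tells us nothing about relationships among taxa.
Most parsimonious ingroup topology: (((Species Z,Species C),((Species N,Species G),Species L)),Species V).
Changes per character on this tree: I: 2; II: 1; III: 1; IV: 1; V: 1; VI: 1; VII: 1.
Total = 8.

8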